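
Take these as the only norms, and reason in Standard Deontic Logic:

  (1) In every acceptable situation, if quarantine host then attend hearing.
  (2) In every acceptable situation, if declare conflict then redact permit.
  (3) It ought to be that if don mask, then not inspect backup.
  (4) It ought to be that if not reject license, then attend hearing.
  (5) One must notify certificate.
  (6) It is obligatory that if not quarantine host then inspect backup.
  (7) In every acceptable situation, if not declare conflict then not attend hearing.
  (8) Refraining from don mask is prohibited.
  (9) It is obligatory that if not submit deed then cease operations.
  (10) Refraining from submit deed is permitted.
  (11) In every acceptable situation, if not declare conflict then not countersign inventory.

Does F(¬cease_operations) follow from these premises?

No

Premise 9 is O(¬submit_deed → cease_operations), but O(¬submit_deed) is not derivable from the premises (the permission P(¬submit_deed) asserts only ¬O(submit_deed), not O(¬submit_deed)), so it does not yield O(cease_operations).
No other premise forces O(cease_operations). An ideal world satisfying every premise can still have ¬cease_operations true, so F(¬cease_operations) is not derivable.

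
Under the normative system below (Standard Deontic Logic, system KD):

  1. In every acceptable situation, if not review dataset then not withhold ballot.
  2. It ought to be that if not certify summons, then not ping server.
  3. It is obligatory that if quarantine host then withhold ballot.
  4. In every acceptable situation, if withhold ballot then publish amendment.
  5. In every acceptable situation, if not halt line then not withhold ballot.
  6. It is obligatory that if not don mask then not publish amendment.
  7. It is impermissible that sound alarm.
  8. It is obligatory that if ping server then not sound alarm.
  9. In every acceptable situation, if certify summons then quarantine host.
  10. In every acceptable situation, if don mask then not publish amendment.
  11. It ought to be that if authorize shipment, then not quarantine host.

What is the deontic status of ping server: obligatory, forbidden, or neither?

Forbidden

Premises 6 and 10 cover both cases: O(¬don_mask → ¬publish_amendment) and O(don_mask → ¬publish_amendment). Since ¬don_mask ∨ don_mask is a tautology, O(¬publish_amendment) follows.
The contrapositive of premise 4 (O(withhold_ballot → publish_amendment)) is O(¬publish_amendment → ¬withhold_ballot), and O(¬publish_amendment) is already established, so O(¬withhold_ballot).
Premise 3, O(quarantine_host → withhold_ballot), contraposes to O(¬withhold_ballot → ¬quarantine_host); with O(¬withhold_ballot) we get O(¬quarantine_host).
Premise 9, O(certify_summons → quarantine_host), contraposes to O(¬quarantine_host → ¬certify_summons); with O(¬quarantine_host) we get O(¬certify_summons).
From O(¬certify_summons) and premise 2, O(¬certify_summons → ¬ping_server), we obtain O(¬ping_server).
Premises 1, 5, 7, 8, 11 do not contribute to this derivation.
Thus O(¬ping_server), which is F(ping_server): ping_server is forbidden.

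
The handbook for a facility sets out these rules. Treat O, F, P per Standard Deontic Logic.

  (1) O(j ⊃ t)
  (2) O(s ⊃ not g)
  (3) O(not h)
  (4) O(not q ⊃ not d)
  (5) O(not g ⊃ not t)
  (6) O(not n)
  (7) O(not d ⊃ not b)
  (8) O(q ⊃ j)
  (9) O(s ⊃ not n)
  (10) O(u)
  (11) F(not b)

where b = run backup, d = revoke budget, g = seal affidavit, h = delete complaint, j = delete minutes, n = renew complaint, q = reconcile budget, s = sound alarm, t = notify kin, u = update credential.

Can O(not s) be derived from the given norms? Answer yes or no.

Premise 11 is F(not b), i.e. O(b).
Premise 7 is O(not d ⊃ not b); contrapositively O(b ⊃ d). Since O(b) holds, K gives O(d).
Premise 4, O(not q ⊃ not d), contraposes to O(d ⊃ q); with O(d) we get O(q).
From O(q) and premise 8, O(q ⊃ j), we obtain O(j).
From O(j) and premise 1, O(j ⊃ t), we obtain O(t).
Premise 5, O(not g ⊃ not t), contraposes to O(t ⊃ g); with O(t) we get O(g).
The contrapositive of premise 2 (O(s ⊃ not g)) is O(g ⊃ not s), and O(g) is already established, so O(not s).
Premises 3, 6, 9, 10 do not contribute to this derivation.
So O(not s) follows.

Yes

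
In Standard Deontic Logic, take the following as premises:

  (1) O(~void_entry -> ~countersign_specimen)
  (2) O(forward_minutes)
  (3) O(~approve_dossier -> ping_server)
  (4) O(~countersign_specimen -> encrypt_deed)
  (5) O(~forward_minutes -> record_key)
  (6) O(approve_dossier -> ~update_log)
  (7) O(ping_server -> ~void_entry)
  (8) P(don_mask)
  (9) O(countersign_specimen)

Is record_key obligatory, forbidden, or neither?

Premise 5 is O(~forward_minutes -> record_key), but O(~forward_minutes) is not derivable from the premises, so it does not yield O(record_key).
No premise or chain of K-axiom applications forces O(record_key), and none forces O(~record_key). So record_key is neither obligatory nor forbidden under these norms.

Neither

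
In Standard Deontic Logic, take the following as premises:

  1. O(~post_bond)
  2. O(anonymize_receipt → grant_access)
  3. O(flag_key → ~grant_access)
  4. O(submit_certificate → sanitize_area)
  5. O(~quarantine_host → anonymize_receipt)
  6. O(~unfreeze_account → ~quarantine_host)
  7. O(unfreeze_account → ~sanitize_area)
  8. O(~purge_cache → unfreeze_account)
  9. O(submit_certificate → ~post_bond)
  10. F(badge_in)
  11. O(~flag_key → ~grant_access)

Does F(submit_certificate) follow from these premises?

Yes

Premises 11 and 3 cover both cases: O(~flag_key → ~grant_access) and O(flag_key → ~grant_access). Since ~flag_key ∨ flag_key is a tautology, O(~grant_access) follows.
The contrapositive of premise 2 (O(anonymize_receipt → grant_access)) is O(~grant_access → ~anonymize_receipt), and O(~grant_access) is already established, so O(~anonymize_receipt).
The contrapositive of premise 5 (O(~quarantine_host → anonymize_receipt)) is O(~anonymize_receipt → quarantine_host), and O(~anonymize_receipt) is already established, so O(quarantine_host).
Premise 6 is O(~unfreeze_account → ~quarantine_host); contrapositively O(quarantine_host → unfreeze_account). Since O(quarantine_host) holds, K gives O(unfreeze_account).
Applying K to premise 7 (O(unfreeze_account → ~sanitize_area)) and O(unfreeze_account) yields O(~sanitize_area).
Premise 4, O(submit_certificate → sanitize_area), contraposes to O(~sanitize_area → ~submit_certificate); with O(~sanitize_area) we get O(~submit_certificate).
Premises 1, 8, 9, 10 do not contribute to this derivation.
So O(~submit_certificate) holds, i.e. F(submit_certificate). The claim follows.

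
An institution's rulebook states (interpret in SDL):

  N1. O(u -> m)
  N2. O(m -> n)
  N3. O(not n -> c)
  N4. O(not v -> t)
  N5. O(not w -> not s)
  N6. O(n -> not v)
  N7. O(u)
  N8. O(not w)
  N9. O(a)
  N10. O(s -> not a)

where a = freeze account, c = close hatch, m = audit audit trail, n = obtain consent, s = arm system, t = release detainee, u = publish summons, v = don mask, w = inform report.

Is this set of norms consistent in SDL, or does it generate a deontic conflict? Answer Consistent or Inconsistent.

Premise 10 is O(s -> not a), but O(s) is not derivable from the premises, so it does not yield O(not a).
So O(not a) is not derivable, and the apparent clash with O(a) does not arise.
A world satisfying every obligation exists (e.g. a=true, c=false, m=true, n=true, s=false, t=true, u=true, v=false, w=false); no atom is both obligatory and forbidden, so the set is consistent.

Consistent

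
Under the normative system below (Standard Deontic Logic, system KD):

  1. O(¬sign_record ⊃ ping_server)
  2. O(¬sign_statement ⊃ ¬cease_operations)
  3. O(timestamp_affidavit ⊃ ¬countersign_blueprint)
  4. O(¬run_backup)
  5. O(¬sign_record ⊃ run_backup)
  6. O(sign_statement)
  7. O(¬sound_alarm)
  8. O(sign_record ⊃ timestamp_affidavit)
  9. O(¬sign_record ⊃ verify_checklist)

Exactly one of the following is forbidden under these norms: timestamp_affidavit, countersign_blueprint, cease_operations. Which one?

countersign_blueprint

Premise 4 states O(¬run_backup) outright.
The contrapositive of premise 5 (O(¬sign_record ⊃ run_backup)) is O(¬run_backup ⊃ sign_record), and O(¬run_backup) is already established, so O(sign_record).
From O(sign_record) and premise 8, O(sign_record ⊃ timestamp_affidavit), we obtain O(timestamp_affidavit).
With premise 3, O(timestamp_affidavit ⊃ ¬countersign_blueprint), the K-axiom yields O(¬countersign_blueprint).
So O(¬countersign_blueprint) holds, i.e. countersign_blueprint is forbidden. None of the other listed options is forbidden under the premises.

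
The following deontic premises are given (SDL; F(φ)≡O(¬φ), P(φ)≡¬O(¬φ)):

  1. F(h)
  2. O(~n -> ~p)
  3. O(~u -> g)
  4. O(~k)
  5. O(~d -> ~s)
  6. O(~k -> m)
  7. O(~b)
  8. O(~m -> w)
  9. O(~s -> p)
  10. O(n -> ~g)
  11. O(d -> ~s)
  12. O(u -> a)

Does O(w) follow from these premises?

Premise 8 is O(~m -> w), but O(~m) is not derivable from the premises, so it does not yield O(w).
No other premise forces O(w). An ideal world satisfying every premise can still have w false, so O(w) is not derivable.

No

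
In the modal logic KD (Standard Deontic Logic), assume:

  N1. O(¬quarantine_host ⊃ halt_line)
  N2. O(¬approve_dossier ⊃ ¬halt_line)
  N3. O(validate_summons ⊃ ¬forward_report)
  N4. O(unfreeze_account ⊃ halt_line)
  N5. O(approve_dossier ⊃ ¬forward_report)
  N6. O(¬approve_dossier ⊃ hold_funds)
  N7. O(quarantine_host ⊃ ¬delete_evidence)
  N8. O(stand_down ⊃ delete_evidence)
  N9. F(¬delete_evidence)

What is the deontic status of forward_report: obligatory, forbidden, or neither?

Forbidden

Premise 9, F(¬delete_evidence), is equivalent to O(delete_evidence).
Premise 7, O(quarantine_host ⊃ ¬delete_evidence), contraposes to O(delete_evidence ⊃ ¬quarantine_host); with O(delete_evidence) we get O(¬quarantine_host).
Premise 1 is O(¬quarantine_host ⊃ halt_line); since O(¬quarantine_host), deontic closure gives O(halt_line).
Premise 2, O(¬approve_dossier ⊃ ¬halt_line), contraposes to O(halt_line ⊃ approve_dossier); with O(halt_line) we get O(approve_dossier).
Premise 5 is O(approve_dossier ⊃ ¬forward_report); since O(approve_dossier), deontic closure gives O(¬forward_report).
Premises 3, 4, 6, 8 do not contribute to this derivation.
Thus O(¬forward_report), which is F(forward_report): forward_report is forbidden.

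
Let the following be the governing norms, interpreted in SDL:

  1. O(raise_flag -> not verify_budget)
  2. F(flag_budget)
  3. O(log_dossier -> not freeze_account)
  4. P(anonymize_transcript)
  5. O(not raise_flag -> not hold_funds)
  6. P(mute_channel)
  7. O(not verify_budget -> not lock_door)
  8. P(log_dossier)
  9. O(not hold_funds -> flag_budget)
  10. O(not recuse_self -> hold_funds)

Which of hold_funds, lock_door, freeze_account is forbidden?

Premise 2 is F(flag_budget), i.e. O(not flag_budget).
Premise 9, O(not hold_funds -> flag_budget), contraposes to O(not flag_budget -> hold_funds); with O(not flag_budget) we get O(hold_funds).
Premise 5, O(not raise_flag -> not hold_funds), contraposes to O(hold_funds -> raise_flag); with O(hold_funds) we get O(raise_flag).
From O(raise_flag) and premise 1, O(raise_flag -> not verify_budget), we obtain O(not verify_budget).
Applying K to premise 7 (O(not verify_budget -> not lock_door)) and O(not verify_budget) yields O(not lock_door).
So O(not lock_door) holds, i.e. lock_door is forbidden. None of the other listed options is forbidden under the premises.

lock_door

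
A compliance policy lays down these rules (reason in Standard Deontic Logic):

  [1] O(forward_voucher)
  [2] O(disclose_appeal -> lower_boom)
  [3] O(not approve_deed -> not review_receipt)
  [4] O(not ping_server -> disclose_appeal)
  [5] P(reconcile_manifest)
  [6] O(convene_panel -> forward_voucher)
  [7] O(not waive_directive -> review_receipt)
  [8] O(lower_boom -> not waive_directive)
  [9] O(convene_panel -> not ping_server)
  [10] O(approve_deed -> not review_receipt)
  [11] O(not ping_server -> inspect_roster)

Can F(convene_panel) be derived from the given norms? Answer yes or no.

By case analysis on approve_deed: premise 10 gives O(approve_deed -> not review_receipt) and premise 3 gives O(not approve_deed -> not review_receipt), so O(not review_receipt) either way.
Premise 7 is O(not waive_directive -> review_receipt); contrapositively O(not review_receipt -> waive_directive). Since O(not review_receipt) holds, K gives O(waive_directive).
The contrapositive of premise 8 (O(lower_boom -> not waive_directive)) is O(waive_directive -> not lower_boom), and O(waive_directive) is already established, so O(not lower_boom).
Premise 2 is O(disclose_appeal -> lower_boom); contrapositively O(not lower_boom -> not disclose_appeal). Since O(not lower_boom) holds, K gives O(not disclose_appeal).
The contrapositive of premise 4 (O(not ping_server -> disclose_appeal)) is O(not disclose_appeal -> ping_server), and O(not disclose_appeal) is already established, so O(ping_server).
Premise 9 is O(convene_panel -> not ping_server); contrapositively O(ping_server -> not convene_panel). Since O(ping_server) holds, K gives O(not convene_panel).
Premises 1, 5, 6, 11 do not contribute to this derivation.
So O(not convene_panel) holds, i.e. F(convene_panel). The claim follows.

Yes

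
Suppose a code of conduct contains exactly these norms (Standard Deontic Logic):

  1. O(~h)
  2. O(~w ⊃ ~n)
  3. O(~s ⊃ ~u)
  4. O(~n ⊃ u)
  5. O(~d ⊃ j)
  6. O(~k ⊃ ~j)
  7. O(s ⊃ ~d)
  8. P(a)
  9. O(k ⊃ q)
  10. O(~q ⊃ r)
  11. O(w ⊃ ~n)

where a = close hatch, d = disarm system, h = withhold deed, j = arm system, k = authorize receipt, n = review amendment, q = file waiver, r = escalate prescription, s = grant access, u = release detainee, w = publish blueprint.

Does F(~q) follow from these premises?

Yes

Premises 2 and 11 cover both cases: O(~w ⊃ ~n) and O(w ⊃ ~n). Since ~w ∨ w is a tautology, O(~n) follows.
Applying K to premise 4 (O(~n ⊃ u)) and O(~n) yields O(u).
Premise 3 is O(~s ⊃ ~u); contrapositively O(u ⊃ s). Since O(u) holds, K gives O(s).
From O(s) and premise 7, O(s ⊃ ~d), we obtain O(~d).
From O(~d) and premise 5, O(~d ⊃ j), we obtain O(j).
Premise 6, O(~k ⊃ ~j), contraposes to O(j ⊃ k); with O(j) we get O(k).
From O(k) and premise 9, O(k ⊃ q), we obtain O(q).
Premises 1, 8, 10 do not contribute to this derivation.
So O(q) holds, i.e. F(~q). The claim follows.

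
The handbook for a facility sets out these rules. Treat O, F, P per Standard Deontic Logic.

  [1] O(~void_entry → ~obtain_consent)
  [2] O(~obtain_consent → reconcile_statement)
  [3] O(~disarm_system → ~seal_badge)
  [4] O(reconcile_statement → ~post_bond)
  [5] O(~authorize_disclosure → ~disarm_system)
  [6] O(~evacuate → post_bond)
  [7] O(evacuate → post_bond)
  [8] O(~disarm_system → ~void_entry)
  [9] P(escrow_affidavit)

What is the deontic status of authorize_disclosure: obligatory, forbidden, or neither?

Premises 6 and 7 cover both cases: O(~evacuate → post_bond) and O(evacuate → post_bond). Since ~evacuate ∨ evacuate is a tautology, O(post_bond) follows.
The contrapositive of premise 4 (O(reconcile_statement → ~post_bond)) is O(post_bond → ~reconcile_statement), and O(post_bond) is already established, so O(~reconcile_statement).
Premise 2, O(~obtain_consent → reconcile_statement), contraposes to O(~reconcile_statement → obtain_consent); with O(~reconcile_statement) we get O(obtain_consent).
Premise 1 is O(~void_entry → ~obtain_consent); contrapositively O(obtain_consent → void_entry). Since O(obtain_consent) holds, K gives O(void_entry).
Premise 8 is O(~disarm_system → ~void_entry); contrapositively O(void_entry → disarm_system). Since O(void_entry) holds, K gives O(disarm_system).
The contrapositive of premise 5 (O(~authorize_disclosure → ~disarm_system)) is O(disarm_system → authorize_disclosure), and O(disarm_system) is already established, so O(authorize_disclosure).
Premises 3, 9 do not contribute to this derivation.
Hence authorize_disclosure is obligatory.

Obligatory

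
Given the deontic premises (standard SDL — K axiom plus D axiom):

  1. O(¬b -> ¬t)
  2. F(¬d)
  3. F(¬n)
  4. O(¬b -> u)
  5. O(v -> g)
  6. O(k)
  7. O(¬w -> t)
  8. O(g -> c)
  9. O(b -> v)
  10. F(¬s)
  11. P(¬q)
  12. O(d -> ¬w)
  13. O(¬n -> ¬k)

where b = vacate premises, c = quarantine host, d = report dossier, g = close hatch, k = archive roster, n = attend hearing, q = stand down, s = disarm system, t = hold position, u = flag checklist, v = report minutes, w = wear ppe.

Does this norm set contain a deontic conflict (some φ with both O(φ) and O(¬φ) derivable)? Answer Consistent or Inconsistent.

Consistent

Premise 13 is O(¬n -> ¬k), but O(¬n) is not derivable from the premises, so it does not yield O(¬k).
So O(¬k) is not derivable, and the apparent clash with O(k) does not arise.
A world satisfying every obligation exists (e.g. b=true, c=true, d=true, g=true, k=true, n=true, q=false, s=true, t=true, u=false, v=true, w=false); no atom is both obligatory and forbidden, so the set is consistent.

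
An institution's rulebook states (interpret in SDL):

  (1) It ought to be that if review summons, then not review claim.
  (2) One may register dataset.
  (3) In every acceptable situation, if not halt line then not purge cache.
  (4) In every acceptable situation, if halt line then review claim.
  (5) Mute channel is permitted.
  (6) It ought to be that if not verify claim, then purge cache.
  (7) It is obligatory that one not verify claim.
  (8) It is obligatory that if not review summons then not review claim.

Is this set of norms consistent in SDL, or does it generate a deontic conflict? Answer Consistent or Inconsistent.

Premises 8 and 1 cover both cases: O(¬review_summons → ¬review_claim) and O(review_summons → ¬review_claim). Since ¬review_summons ∨ review_summons is a tautology, O(¬review_claim) follows.
The contrapositive of premise 4 (O(halt_line → review_claim)) is O(¬review_claim → ¬halt_line), and O(¬review_claim) is already established, so O(¬halt_line).
Premise 3 is O(¬halt_line → ¬purge_cache); since O(¬halt_line), deontic closure gives O(¬purge_cache).
The contrapositive of premise 6 (O(¬verify_claim → purge_cache)) is O(¬purge_cache → verify_claim), and O(¬purge_cache) is already established, so O(verify_claim).
But premise 7 directly asserts O(¬verify_claim).
We now have both O(verify_claim) and O(¬verify_claim) — verify_claim is simultaneously obligatory and forbidden, violating the D-axiom.

Inconsistent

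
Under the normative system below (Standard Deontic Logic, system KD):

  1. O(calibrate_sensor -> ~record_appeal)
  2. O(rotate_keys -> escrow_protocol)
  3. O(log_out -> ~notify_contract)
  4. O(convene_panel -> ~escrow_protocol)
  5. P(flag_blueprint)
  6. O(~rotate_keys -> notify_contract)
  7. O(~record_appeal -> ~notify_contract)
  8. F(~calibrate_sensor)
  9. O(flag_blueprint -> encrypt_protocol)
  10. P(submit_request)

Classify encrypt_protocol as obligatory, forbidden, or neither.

Neither

Premise 9 is O(flag_blueprint -> encrypt_protocol), but O(flag_blueprint) is not derivable from the premises (the permission P(flag_blueprint) asserts only ~O(~flag_blueprint), not O(flag_blueprint)), so it does not yield O(encrypt_protocol).
No premise or chain of K-axiom applications forces O(encrypt_protocol), and none forces O(~encrypt_protocol). So encrypt_protocol is neither obligatory nor forbidden under these norms.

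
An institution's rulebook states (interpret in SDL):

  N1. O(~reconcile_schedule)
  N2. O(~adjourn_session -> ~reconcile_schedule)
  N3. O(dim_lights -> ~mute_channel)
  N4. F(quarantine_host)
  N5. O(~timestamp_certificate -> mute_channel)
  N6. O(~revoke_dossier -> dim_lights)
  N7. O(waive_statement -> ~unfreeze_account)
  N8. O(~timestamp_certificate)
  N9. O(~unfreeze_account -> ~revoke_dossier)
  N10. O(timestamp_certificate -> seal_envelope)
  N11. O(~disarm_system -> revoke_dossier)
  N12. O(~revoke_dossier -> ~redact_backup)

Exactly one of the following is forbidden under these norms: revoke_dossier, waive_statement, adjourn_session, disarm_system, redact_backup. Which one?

waive_statement

From premise 8 we have O(~timestamp_certificate).
With premise 5, O(~timestamp_certificate -> mute_channel), the K-axiom yields O(mute_channel).
Premise 3 is O(dim_lights -> ~mute_channel); contrapositively O(mute_channel -> ~dim_lights). Since O(mute_channel) holds, K gives O(~dim_lights).
The contrapositive of premise 6 (O(~revoke_dossier -> dim_lights)) is O(~dim_lights -> revoke_dossier), and O(~dim_lights) is already established, so O(revoke_dossier).
The contrapositive of premise 9 (O(~unfreeze_account -> ~revoke_dossier)) is O(revoke_dossier -> unfreeze_account), and O(revoke_dossier) is already established, so O(unfreeze_account).
The contrapositive of premise 7 (O(waive_statement -> ~unfreeze_account)) is O(unfreeze_account -> ~waive_statement), and O(unfreeze_account) is already established, so O(~waive_statement).
So O(~waive_statement) holds, i.e. waive_statement is forbidden. None of the other listed options is forbidden under the premises.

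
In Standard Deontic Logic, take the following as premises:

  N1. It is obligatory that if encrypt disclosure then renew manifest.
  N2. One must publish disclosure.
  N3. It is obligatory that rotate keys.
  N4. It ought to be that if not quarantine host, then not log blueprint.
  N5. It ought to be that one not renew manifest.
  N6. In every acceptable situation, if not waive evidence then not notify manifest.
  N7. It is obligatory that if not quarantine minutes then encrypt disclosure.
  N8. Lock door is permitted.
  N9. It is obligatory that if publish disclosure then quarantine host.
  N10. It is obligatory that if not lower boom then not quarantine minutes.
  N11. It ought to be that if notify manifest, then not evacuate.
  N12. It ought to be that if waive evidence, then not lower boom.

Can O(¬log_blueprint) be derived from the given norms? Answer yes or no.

Premise 4 is O(¬quarantine_host → ¬log_blueprint), but O(¬quarantine_host) is not derivable from the premises, so it does not yield O(¬log_blueprint).
No other premise forces O(¬log_blueprint). An ideal world satisfying every premise can still have ¬log_blueprint false, so O(¬log_blueprint) is not derivable.

No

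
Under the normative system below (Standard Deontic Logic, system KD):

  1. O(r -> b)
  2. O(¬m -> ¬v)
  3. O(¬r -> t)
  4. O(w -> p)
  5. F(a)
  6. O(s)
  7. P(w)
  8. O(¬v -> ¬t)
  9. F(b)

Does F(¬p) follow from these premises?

No

Premise 4 is O(w -> p), but O(w) is not derivable from the premises (the permission P(w) asserts only ¬O(¬w), not O(w)), so it does not yield O(p).
No other premise forces O(p). An ideal world satisfying every premise can still have ¬p true, so F(¬p) is not derivable.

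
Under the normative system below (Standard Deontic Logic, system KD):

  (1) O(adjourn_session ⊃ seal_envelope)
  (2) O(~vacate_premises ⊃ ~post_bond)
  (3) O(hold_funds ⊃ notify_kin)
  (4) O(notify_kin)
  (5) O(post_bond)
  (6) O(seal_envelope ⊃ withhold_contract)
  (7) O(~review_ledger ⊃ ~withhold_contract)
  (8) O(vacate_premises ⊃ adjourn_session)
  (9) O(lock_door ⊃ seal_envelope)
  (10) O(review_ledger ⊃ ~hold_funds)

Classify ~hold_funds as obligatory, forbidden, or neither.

Premise 5 gives O(post_bond).
Premise 2, O(~vacate_premises ⊃ ~post_bond), contraposes to O(post_bond ⊃ vacate_premises); with O(post_bond) we get O(vacate_premises).
From O(vacate_premises) and premise 8, O(vacate_premises ⊃ adjourn_session), we obtain O(adjourn_session).
From O(adjourn_session) and premise 1, O(adjourn_session ⊃ seal_envelope), we obtain O(seal_envelope).
From O(seal_envelope) and premise 6, O(seal_envelope ⊃ withhold_contract), we obtain O(withhold_contract).
Premise 7 is O(~review_ledger ⊃ ~withhold_contract); contrapositively O(withhold_contract ⊃ review_ledger). Since O(withhold_contract) holds, K gives O(review_ledger).
Applying K to premise 10 (O(review_ledger ⊃ ~hold_funds)) and O(review_ledger) yields O(~hold_funds).
Premises 3, 4, 9 do not contribute to this derivation.
Hence ~hold_funds is obligatory.

Obligatory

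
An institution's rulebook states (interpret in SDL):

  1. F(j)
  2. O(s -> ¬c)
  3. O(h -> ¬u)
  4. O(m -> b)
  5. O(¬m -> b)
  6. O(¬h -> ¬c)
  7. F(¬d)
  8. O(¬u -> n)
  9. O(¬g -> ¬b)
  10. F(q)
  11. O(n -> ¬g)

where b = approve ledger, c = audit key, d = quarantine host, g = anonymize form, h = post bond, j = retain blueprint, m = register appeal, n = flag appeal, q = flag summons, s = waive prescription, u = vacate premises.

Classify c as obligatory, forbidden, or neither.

By case analysis on m: premise 4 gives O(m -> b) and premise 5 gives O(¬m -> b), so O(b) either way.
Premise 9 is O(¬g -> ¬b); contrapositively O(b -> g). Since O(b) holds, K gives O(g).
The contrapositive of premise 11 (O(n -> ¬g)) is O(g -> ¬n), and O(g) is already established, so O(¬n).
The contrapositive of premise 8 (O(¬u -> n)) is O(¬n -> u), and O(¬n) is already established, so O(u).
The contrapositive of premise 3 (O(h -> ¬u)) is O(u -> ¬h), and O(u) is already established, so O(¬h).
From O(¬h) and premise 6, O(¬h -> ¬c), we obtain O(¬c).
Premises 1, 2, 7, 10 do not contribute to this derivation.
Thus O(¬c), which is F(c): c is forbidden.

Forbidden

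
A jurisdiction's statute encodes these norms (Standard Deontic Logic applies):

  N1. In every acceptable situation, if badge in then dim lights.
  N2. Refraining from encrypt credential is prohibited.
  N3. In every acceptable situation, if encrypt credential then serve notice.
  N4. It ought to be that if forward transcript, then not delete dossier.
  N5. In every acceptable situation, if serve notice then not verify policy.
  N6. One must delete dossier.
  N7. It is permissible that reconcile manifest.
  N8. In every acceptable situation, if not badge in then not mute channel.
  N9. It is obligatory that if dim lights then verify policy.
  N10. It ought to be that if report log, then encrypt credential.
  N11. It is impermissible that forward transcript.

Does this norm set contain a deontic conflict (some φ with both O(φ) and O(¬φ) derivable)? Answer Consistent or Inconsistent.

Consistent

Premise 4 is O(forward_transcript → ¬delete_dossier), but O(forward_transcript) is not derivable from the premises, so it does not yield O(¬delete_dossier).
So O(¬delete_dossier) is not derivable, and the apparent clash with O(delete_dossier) does not arise.
A world satisfying every obligation exists (e.g. badge_in=false, delete_dossier=true, dim_lights=false, encrypt_credential=true, forward_transcript=false, mute_channel=false, reconcile_manifest=false, report_log=false, serve_notice=true, verify_policy=false); no atom is both obligatory and forbidden, so the set is consistent.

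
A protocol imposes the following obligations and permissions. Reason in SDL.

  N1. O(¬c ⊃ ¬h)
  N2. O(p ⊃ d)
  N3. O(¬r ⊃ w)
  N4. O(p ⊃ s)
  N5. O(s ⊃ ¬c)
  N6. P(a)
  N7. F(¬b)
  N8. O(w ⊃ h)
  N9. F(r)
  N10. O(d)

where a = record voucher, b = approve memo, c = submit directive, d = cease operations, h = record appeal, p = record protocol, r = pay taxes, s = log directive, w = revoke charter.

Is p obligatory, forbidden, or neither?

Forbidden

F(r) at premise 9 means O(¬r).
Applying K to premise 3 (O(¬r ⊃ w)) and O(¬r) yields O(w).
Applying K to premise 8 (O(w ⊃ h)) and O(w) yields O(h).
Premise 1 is O(¬c ⊃ ¬h); contrapositively O(h ⊃ c). Since O(h) holds, K gives O(c).
Premise 5 is O(s ⊃ ¬c); contrapositively O(c ⊃ ¬s). Since O(c) holds, K gives O(¬s).
The contrapositive of premise 4 (O(p ⊃ s)) is O(¬s ⊃ ¬p), and O(¬s) is already established, so O(¬p).
Premises 2, 6, 7, 10 do not contribute to this derivation.
Thus O(¬p), which is F(p): p is forbidden.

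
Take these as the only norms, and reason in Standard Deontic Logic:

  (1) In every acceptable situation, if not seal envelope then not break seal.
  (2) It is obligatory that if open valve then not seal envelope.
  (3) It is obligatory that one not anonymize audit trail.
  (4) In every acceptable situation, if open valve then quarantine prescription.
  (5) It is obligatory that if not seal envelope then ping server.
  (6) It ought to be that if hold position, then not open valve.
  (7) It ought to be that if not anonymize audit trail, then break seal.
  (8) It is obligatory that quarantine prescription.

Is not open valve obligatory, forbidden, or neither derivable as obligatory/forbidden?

Obligatory

Premise 3 states O(¬anonymize_audit_trail) outright.
Premise 7 is O(¬anonymize_audit_trail → break_seal); since O(¬anonymize_audit_trail), deontic closure gives O(break_seal).
The contrapositive of premise 1 (O(¬seal_envelope → ¬break_seal)) is O(break_seal → seal_envelope), and O(break_seal) is already established, so O(seal_envelope).
Premise 2, O(open_valve → ¬seal_envelope), contraposes to O(seal_envelope → ¬open_valve); with O(seal_envelope) we get O(¬open_valve).
Premises 4, 5, 6, 8 do not contribute to this derivation.
Hence ¬open_valve is obligatory.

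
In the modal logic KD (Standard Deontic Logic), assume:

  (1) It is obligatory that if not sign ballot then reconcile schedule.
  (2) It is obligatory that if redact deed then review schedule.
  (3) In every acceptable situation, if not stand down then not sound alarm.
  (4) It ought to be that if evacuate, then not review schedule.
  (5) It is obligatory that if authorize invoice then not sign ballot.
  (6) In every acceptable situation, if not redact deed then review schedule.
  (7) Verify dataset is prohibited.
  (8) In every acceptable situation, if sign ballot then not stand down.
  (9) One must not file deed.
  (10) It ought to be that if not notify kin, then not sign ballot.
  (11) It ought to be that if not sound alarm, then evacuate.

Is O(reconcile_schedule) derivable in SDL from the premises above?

Yes

Premises 2 and 6 are O(redact_deed → review_schedule) and O(¬redact_deed → review_schedule); every ideal world satisfies redact_deed or ¬redact_deed, so in either case review_schedule holds — hence O(review_schedule).
Premise 4 is O(evacuate → ¬review_schedule); contrapositively O(review_schedule → ¬evacuate). Since O(review_schedule) holds, K gives O(¬evacuate).
Premise 11 is O(¬sound_alarm → evacuate); contrapositively O(¬evacuate → sound_alarm). Since O(¬evacuate) holds, K gives O(sound_alarm).
Premise 3 is O(¬stand_down → ¬sound_alarm); contrapositively O(sound_alarm → stand_down). Since O(sound_alarm) holds, K gives O(stand_down).
Premise 8 is O(sign_ballot → ¬stand_down); contrapositively O(stand_down → ¬sign_ballot). Since O(stand_down) holds, K gives O(¬sign_ballot).
Applying K to premise 1 (O(¬sign_ballot → reconcile_schedule)) and O(¬sign_ballot) yields O(reconcile_schedule).
Premises 5, 7, 9, 10 do not contribute to this derivation.
So O(reconcile_schedule) follows.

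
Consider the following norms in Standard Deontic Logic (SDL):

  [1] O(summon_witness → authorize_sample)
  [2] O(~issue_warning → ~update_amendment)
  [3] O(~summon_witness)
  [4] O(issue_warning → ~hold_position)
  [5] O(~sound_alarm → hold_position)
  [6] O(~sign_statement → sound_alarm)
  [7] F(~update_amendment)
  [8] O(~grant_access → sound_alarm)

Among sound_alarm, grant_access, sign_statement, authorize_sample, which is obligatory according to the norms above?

sound_alarm

F(~update_amendment) at premise 7 means O(update_amendment).
The contrapositive of premise 2 (O(~issue_warning → ~update_amendment)) is O(update_amendment → issue_warning), and O(update_amendment) is already established, so O(issue_warning).
Premise 4 is O(issue_warning → ~hold_position); since O(issue_warning), deontic closure gives O(~hold_position).
The contrapositive of premise 5 (O(~sound_alarm → hold_position)) is O(~hold_position → sound_alarm), and O(~hold_position) is already established, so O(sound_alarm).
So O(sound_alarm) holds — sound_alarm is obligatory. None of the other listed options is made obligatory by any chain of premises.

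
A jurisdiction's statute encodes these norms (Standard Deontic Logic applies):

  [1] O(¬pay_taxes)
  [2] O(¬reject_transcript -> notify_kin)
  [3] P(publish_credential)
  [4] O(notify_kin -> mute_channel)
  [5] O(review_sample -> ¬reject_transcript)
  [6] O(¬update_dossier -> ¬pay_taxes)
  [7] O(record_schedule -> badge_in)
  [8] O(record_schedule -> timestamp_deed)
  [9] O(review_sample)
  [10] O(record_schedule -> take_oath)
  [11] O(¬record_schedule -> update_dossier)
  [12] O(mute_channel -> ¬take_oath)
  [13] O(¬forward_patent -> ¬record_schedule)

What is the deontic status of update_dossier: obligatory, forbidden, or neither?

From premise 9 we have O(review_sample).
Applying K to premise 5 (O(review_sample -> ¬reject_transcript)) and O(review_sample) yields O(¬reject_transcript).
Applying K to premise 2 (O(¬reject_transcript -> notify_kin)) and O(¬reject_transcript) yields O(notify_kin).
Applying K to premise 4 (O(notify_kin -> mute_channel)) and O(notify_kin) yields O(mute_channel).
Applying K to premise 12 (O(mute_channel -> ¬take_oath)) and O(mute_channel) yields O(¬take_oath).
The contrapositive of premise 10 (O(record_schedule -> take_oath)) is O(¬take_oath -> ¬record_schedule), and O(¬take_oath) is already established, so O(¬record_schedule).
With premise 11, O(¬record_schedule -> update_dossier), the K-axiom yields O(update_dossier).
Premises 1, 3, 6, 7, 8, 13 do not contribute to this derivation.
Hence update_dossier is obligatory.

Obligatory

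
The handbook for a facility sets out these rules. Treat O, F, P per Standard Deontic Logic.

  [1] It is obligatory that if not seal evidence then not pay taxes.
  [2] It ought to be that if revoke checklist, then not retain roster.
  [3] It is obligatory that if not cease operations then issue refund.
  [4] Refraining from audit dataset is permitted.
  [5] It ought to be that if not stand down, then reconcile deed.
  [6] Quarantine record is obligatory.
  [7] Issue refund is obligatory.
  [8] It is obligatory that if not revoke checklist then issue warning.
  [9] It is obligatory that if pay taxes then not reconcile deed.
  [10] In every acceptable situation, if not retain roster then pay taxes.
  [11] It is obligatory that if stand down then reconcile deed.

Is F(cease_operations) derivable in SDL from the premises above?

Premise 3 is O(¬cease_operations → issue_refund); even if O(issue_refund) held, inferring O(¬cease_operations) would be affirming the consequent — invalid.
No other premise forces O(¬cease_operations). An ideal world satisfying every premise can still have cease_operations true, so F(cease_operations) is not derivable.

No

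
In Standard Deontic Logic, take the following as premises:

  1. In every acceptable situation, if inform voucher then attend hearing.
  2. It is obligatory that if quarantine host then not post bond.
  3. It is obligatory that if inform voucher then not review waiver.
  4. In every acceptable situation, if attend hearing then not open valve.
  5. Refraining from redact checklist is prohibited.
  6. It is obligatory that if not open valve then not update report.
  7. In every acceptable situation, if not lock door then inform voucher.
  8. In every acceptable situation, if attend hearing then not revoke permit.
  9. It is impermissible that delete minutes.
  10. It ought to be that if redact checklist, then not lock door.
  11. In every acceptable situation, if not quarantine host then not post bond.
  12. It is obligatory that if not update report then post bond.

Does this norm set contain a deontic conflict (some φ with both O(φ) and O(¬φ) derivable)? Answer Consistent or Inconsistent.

By case analysis on quarantine_host: premise 2 gives O(quarantine_host → ¬post_bond) and premise 11 gives O(¬quarantine_host → ¬post_bond), so O(¬post_bond) either way.
Premise 12, O(¬update_report → post_bond), contraposes to O(¬post_bond → update_report); with O(¬post_bond) we get O(update_report).
Premise 6, O(¬open_valve → ¬update_report), contraposes to O(update_report → open_valve); with O(update_report) we get O(open_valve).
Premise 4 is O(attend_hearing → ¬open_valve); contrapositively O(open_valve → ¬attend_hearing). Since O(open_valve) holds, K gives O(¬attend_hearing).
The contrapositive of premise 1 (O(inform_voucher → attend_hearing)) is O(¬attend_hearing → ¬inform_voucher), and O(¬attend_hearing) is already established, so O(¬inform_voucher).
The contrapositive of premise 7 (O(¬lock_door → inform_voucher)) is O(¬inform_voucher → lock_door), and O(¬inform_voucher) is already established, so O(lock_door).
Premise 10 is O(redact_checklist → ¬lock_door); contrapositively O(lock_door → ¬redact_checklist). Since O(lock_door) holds, K gives O(¬redact_checklist).
However, F(¬redact_checklist) at premise 5 amounts to O(redact_checklist).
We now have both O(¬redact_checklist) and O(redact_checklist) — redact_checklist is simultaneously obligatory and forbidden, violating the D-axiom.

Inconsistent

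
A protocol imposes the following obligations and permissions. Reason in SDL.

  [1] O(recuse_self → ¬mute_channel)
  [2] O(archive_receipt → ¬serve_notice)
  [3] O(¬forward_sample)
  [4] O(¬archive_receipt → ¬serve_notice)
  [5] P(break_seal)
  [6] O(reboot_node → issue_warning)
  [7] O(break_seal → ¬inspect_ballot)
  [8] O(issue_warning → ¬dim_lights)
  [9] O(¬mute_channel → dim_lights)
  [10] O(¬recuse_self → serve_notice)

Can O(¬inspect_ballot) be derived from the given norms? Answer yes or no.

No

Premise 7 is O(break_seal → ¬inspect_ballot), but O(break_seal) is not derivable from the premises (the permission P(break_seal) asserts only ¬O(¬break_seal), not O(break_seal)), so it does not yield O(¬inspect_ballot).
No other premise forces O(¬inspect_ballot). An ideal world satisfying every premise can still have ¬inspect_ballot false, so O(¬inspect_ballot) is not derivable.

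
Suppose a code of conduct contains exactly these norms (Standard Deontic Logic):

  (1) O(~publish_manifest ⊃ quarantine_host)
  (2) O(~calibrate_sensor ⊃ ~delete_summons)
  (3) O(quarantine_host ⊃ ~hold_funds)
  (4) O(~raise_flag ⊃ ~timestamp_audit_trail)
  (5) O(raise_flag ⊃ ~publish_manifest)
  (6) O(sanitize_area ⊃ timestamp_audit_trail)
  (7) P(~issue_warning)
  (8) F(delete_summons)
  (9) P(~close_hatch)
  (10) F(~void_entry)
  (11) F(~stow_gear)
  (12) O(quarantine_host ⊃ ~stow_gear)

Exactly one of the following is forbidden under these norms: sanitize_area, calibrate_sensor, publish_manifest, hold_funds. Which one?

sanitize_area

Premise 11, F(~stow_gear), is equivalent to O(stow_gear).
The contrapositive of premise 12 (O(quarantine_host ⊃ ~stow_gear)) is O(stow_gear ⊃ ~quarantine_host), and O(stow_gear) is already established, so O(~quarantine_host).
Premise 1 is O(~publish_manifest ⊃ quarantine_host); contrapositively O(~quarantine_host ⊃ publish_manifest). Since O(~quarantine_host) holds, K gives O(publish_manifest).
Premise 5 is O(raise_flag ⊃ ~publish_manifest); contrapositively O(publish_manifest ⊃ ~raise_flag). Since O(publish_manifest) holds, K gives O(~raise_flag).
Applying K to premise 4 (O(~raise_flag ⊃ ~timestamp_audit_trail)) and O(~raise_flag) yields O(~timestamp_audit_trail).
The contrapositive of premise 6 (O(sanitize_area ⊃ timestamp_audit_trail)) is O(~timestamp_audit_trail ⊃ ~sanitize_area), and O(~timestamp_audit_trail) is already established, so O(~sanitize_area).
So O(~sanitize_area) holds, i.e. sanitize_area is forbidden. None of the other listed options is forbidden under the premises.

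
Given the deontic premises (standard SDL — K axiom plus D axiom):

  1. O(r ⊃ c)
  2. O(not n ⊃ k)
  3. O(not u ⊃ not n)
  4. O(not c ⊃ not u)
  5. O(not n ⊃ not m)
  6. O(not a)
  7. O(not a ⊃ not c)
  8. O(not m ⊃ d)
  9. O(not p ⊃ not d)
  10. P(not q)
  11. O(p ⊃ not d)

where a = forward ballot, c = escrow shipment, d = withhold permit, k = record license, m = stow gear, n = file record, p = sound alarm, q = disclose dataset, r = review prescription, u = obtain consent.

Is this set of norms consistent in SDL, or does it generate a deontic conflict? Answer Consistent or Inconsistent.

Inconsistent

By case analysis on not p: premise 9 gives O(not p ⊃ not d) and premise 11 gives O(p ⊃ not d), so O(not d) either way.
The contrapositive of premise 8 (O(not m ⊃ d)) is O(not d ⊃ m), and O(not d) is already established, so O(m).
The contrapositive of premise 5 (O(not n ⊃ not m)) is O(m ⊃ n), and O(m) is already established, so O(n).
Premise 3, O(not u ⊃ not n), contraposes to O(n ⊃ u); with O(n) we get O(u).
Premise 4 is O(not c ⊃ not u); contrapositively O(u ⊃ c). Since O(u) holds, K gives O(c).
Premise 7 is O(not a ⊃ not c); contrapositively O(c ⊃ a). Since O(c) holds, K gives O(a).
Yet premise 6 states O(not a).
We now have both O(a) and O(not a) — a is simultaneously obligatory and forbidden, violating the D-axiom.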